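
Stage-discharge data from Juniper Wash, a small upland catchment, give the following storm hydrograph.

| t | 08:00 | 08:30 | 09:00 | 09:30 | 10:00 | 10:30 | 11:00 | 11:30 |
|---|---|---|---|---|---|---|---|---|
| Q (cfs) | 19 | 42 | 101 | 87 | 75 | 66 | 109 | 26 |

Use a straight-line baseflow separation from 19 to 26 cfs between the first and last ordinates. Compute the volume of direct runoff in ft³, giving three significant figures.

Direct-runoff ordinates (Q − Q_b): 0.00, 22.00, 80.00, 65.00, 52.00, 42.00, 84.00, 0.00 cfs.
ΣQ_DR = 345.0 cfs.
With Δt = 0.5 h = 1800 s, V = ΣQ_DR · Δt = 345.0 × 1800 = 6.21 × 10^5 ft³.

V ≈ 6.21 × 10^5 ft³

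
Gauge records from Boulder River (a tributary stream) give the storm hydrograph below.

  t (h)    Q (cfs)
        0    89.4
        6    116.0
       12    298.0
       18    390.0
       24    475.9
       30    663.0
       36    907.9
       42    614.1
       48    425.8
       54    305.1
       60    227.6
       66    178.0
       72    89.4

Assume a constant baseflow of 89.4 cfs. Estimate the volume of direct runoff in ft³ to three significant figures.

V ≈ 7.81 × 10^7 ft³

Direct-runoff ordinates (Q − Q_b): 0.0, 26.6, 208.6, 300.6, 386.5, 573.6, 818.5, 524.7, 336.4, 215.7, 138.2, 88.6, 0.0 cfs.
ΣQ_DR = 3618 cfs.
With Δt = 6 h = 21600 s, V = ΣQ_DR · Δt = 3618 × 21600 = 7.81 × 10^7 ft³.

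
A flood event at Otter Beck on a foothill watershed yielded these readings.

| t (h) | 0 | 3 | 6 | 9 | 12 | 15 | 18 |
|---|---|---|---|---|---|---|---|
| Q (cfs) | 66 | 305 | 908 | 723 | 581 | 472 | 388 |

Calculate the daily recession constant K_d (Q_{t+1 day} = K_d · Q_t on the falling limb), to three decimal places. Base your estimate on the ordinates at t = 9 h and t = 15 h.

K_d ≈ 0.182

Between t = 9 h and t = 15 h the flow falls from 723 to 472 cfs over 2×3 h = 6 h.
Per-interval ratio K = (472/723)^(1/2) = 0.8080; K_d = K^(24/3) = 0.182.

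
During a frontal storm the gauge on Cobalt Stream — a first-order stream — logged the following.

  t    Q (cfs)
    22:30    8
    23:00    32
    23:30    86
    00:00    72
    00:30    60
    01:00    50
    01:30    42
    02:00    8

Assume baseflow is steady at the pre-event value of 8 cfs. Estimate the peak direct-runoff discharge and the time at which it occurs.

Q_p = 78.0 cfs at t = 23:30

Subtracting baseflow gives direct-runoff ordinates: 0.0, 24.0, 78.0, 64.0, 52.0, 42.0, 34.0, 0.0 cfs.
The maximum is 78.0 cfs, occurring at the reading for t = 23:30.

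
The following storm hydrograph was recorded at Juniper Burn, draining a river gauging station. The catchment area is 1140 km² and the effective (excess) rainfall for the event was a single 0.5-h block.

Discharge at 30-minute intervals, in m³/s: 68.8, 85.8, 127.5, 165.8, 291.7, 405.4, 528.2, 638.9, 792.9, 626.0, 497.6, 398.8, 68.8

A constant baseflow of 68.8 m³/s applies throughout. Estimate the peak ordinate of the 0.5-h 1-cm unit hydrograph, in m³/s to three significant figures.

U_p ≈ 1210 m³/s

Direct runoff: 0.0, 17.0, 58.7, 97.0, 222.9, 336.6, 459.4, 570.1, 724.1, 557.2, 428.8, 330.0, 0.0 m³/s; ΣQ_DR = 3802 m³/s, peak = 724.1 m³/s.
Runoff depth d = ΣQ_DR·Δt / A = 3802 × 1800 / (1140 km²) = 6.003 mm.
The 1-cm UH is the DRH scaled by (10 mm)/d, so U_p = 724.1 × 10/6.003 = 1210 m³/s.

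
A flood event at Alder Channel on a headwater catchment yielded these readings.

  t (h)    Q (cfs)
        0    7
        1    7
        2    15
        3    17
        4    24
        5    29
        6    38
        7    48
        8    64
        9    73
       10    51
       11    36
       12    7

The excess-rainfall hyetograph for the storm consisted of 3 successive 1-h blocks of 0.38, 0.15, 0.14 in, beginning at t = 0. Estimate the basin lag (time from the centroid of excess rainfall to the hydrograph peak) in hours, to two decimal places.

t_L ≈ 7.86 h

Centroid of excess rainfall: t_c = Σ P_i·t̄_i / ΣP_i = 1.1418 h (block centres at 0.5, 1.5, 2.5 h).
Hydrograph peak occurs at t = 9 h, so basin lag t_L = 9 − 1.1418 = 7.86 h.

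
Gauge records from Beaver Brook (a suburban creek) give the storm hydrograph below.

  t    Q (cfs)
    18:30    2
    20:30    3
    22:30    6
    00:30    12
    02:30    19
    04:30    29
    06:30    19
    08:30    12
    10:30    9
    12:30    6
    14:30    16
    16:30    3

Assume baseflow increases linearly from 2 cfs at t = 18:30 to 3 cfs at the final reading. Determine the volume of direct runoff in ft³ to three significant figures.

Direct-runoff ordinates (Q − Q_b): 0.00, 0.91, 3.82, 9.73, 16.64, 26.55, 16.45, 9.36, 6.27, 3.18, 13.09, 0.00 cfs.
ΣQ_DR = 106.0 cfs.
With Δt = 2 h = 7200 s, V = ΣQ_DR · Δt = 106.0 × 7200 = 7.63 × 10^5 ft³.

V ≈ 7.63 × 10^5 ft³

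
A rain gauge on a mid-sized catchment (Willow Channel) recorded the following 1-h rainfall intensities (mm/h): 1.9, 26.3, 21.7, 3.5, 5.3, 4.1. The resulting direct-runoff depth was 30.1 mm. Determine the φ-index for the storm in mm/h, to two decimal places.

φ ≈ 8.95 mm/h

Only the 2 blocks with intensity above φ contribute runoff: 26.3, 21.7 mm/h.
Σ(I−φ)·Δt = d  ⇒  (26.3+21.7 − 2φ)·1 = 30.1
φ = (48.00 − 30.1/1) / 2 = 8.95 mm/h.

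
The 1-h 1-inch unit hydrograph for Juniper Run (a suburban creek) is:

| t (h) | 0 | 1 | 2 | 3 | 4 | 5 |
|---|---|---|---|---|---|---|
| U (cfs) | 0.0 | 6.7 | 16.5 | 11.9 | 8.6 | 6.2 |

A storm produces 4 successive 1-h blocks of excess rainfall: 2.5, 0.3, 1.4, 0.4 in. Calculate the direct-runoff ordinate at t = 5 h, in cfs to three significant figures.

By discrete convolution, Q_j = Σ (P_i / 1 in) · U_{j−i}.
At t = 5 h (j=5): Q = (2.5/1)·6.2 + (0.3/1)·8.6 + (1.4/1)·11.9 + (0.4/1)·16.5 = 41.3 cfs.

Q ≈ 41.3 cfs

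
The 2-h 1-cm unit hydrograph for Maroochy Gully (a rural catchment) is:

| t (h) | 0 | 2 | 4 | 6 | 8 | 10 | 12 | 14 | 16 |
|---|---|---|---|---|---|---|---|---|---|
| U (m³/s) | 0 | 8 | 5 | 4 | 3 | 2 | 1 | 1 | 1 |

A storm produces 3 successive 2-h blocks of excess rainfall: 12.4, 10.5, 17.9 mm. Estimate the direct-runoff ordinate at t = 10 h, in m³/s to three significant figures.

By discrete convolution, Q_j = Σ (P_i / 10 mm) · U_{j−i}.
At t = 10 h (j=5): Q = (12.4/10)·2 + (10.5/10)·3 + (17.9/10)·4 = 12.8 m³/s.

Q ≈ 12.8 m³/s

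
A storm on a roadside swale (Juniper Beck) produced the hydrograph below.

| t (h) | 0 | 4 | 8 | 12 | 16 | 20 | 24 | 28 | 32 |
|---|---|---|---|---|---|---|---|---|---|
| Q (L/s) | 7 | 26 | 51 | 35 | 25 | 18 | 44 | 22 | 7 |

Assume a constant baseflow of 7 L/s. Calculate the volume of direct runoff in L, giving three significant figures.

Direct-runoff ordinates (Q − Q_b): 0.0, 19.0, 44.0, 28.0, 18.0, 11.0, 37.0, 15.0, 0.0 L/s.
ΣQ_DR = 172.0 L/s.
With Δt = 4 h = 14400 s, V = ΣQ_DR · Δt = 172.0 × 14400 = 2.48 × 10^6 L.

V ≈ 2.48 × 10^6 L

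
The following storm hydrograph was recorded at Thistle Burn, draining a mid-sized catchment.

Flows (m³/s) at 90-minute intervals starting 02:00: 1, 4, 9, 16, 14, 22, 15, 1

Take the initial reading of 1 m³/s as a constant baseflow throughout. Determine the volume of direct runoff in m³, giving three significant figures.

V ≈ 4.00 × 10^5 m³

Direct-runoff ordinates (Q − Q_b): 0.0, 3.0, 8.0, 15.0, 13.0, 21.0, 14.0, 0.0 m³/s.
ΣQ_DR = 74.00 m³/s.
With Δt = 1.5 h = 5400 s, V = ΣQ_DR · Δt = 74.00 × 5400 = 4.00 × 10^5 m³.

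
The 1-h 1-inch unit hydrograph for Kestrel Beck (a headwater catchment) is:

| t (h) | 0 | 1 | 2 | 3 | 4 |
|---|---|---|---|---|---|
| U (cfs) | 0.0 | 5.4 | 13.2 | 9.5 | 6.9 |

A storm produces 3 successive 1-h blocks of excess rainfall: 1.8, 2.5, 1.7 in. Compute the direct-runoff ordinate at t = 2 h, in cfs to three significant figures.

By discrete convolution, Q_j = Σ (P_i / 1 in) · U_{j−i}.
At t = 2 h (j=2): Q = (1.8/1)·13.2 + (2.5/1)·5.4 + (1.7/1)·0.0 = 37.3 cfs.

Q ≈ 37.3 cfs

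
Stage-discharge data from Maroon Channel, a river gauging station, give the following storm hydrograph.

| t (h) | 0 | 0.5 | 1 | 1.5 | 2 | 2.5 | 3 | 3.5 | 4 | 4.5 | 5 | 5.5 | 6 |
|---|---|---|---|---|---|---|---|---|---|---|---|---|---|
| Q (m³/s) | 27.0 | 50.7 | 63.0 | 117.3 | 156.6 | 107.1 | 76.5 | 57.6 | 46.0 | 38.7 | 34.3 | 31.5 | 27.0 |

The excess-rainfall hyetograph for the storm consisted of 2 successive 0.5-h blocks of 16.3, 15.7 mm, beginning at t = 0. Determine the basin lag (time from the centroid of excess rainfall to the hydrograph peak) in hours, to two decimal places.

Centroid of excess rainfall: t_c = Σ P_i·t̄_i / ΣP_i = 0.4953 h (block centres at 0.25, 0.75 h).
Hydrograph peak occurs at t = 2 h, so basin lag t_L = 2 − 0.4953 = 1.50 h.

t_L ≈ 1.50 h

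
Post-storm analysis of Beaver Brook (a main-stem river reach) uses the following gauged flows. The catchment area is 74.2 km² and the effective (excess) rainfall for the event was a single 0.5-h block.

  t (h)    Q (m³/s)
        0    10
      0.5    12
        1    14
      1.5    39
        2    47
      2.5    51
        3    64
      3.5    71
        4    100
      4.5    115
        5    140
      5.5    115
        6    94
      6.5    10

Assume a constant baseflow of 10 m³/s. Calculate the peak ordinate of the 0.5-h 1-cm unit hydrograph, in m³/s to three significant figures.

U_p ≈ 72.2 m³/s

Direct runoff: 0.0, 2.0, 4.0, 29.0, 37.0, 41.0, 54.0, 61.0, 90.0, 105.0, 130.0, 105.0, 84.0, 0.0 m³/s; ΣQ_DR = 742.0 m³/s, peak = 130.0 m³/s.
Runoff depth d = ΣQ_DR·Δt / A = 742.0 × 1800 / (74.2 km²) = 18.00 mm.
The 1-cm UH is the DRH scaled by (10 mm)/d, so U_p = 130.0 × 10/18.00 = 72.2 m³/s.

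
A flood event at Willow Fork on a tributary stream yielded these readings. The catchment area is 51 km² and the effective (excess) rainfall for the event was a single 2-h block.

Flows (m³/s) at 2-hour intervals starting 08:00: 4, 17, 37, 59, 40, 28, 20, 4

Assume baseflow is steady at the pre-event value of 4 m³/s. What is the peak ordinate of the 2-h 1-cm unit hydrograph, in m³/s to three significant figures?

U_p ≈ 22.0 m³/s

Direct runoff: 0.0, 13.0, 33.0, 55.0, 36.0, 24.0, 16.0, 0.0 m³/s; ΣQ_DR = 177.0 m³/s, peak = 55.0 m³/s.
Runoff depth d = ΣQ_DR·Δt / A = 177.0 × 7200 / (51 km²) = 24.99 mm.
The 1-cm UH is the DRH scaled by (10 mm)/d, so U_p = 55.0 × 10/24.99 = 22.0 m³/s.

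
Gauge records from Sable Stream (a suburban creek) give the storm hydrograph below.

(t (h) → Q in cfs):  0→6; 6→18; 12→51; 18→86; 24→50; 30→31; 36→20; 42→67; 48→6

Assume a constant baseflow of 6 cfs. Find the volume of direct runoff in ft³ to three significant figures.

Direct-runoff ordinates (Q − Q_b): 0.0, 12.0, 45.0, 80.0, 44.0, 25.0, 14.0, 61.0, 0.0 cfs.
ΣQ_DR = 281.0 cfs.
With Δt = 6 h = 21600 s, V = ΣQ_DR · Δt = 281.0 × 21600 = 6.07 × 10^6 ft³.

V ≈ 6.07 × 10^6 ft³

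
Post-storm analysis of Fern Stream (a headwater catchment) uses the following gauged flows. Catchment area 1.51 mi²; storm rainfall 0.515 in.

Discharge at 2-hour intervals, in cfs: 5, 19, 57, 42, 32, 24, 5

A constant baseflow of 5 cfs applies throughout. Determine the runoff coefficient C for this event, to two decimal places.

C ≈ 0.59

ΣQ_DR = 149.0 cfs; V = ΣQ_DR·Δt = 1.073 × 10^6 ft³.
Runoff depth d = V / A = 0.3058 in.
C = d / P = 0.3058 / 0.515 = 0.59.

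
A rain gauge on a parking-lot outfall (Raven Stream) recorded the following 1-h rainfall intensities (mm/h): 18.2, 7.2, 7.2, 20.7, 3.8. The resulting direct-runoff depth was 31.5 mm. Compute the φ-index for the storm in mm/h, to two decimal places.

Only the 4 blocks with intensity above φ contribute runoff: 18.2, 7.2, 7.2, 20.7 mm/h.
Σ(I−φ)·Δt = d  ⇒  (18.2+7.2+7.2+20.7 − 4φ)·1 = 31.5
φ = (53.30 − 31.5/1) / 4 = 5.45 mm/h.

φ ≈ 5.45 mm/h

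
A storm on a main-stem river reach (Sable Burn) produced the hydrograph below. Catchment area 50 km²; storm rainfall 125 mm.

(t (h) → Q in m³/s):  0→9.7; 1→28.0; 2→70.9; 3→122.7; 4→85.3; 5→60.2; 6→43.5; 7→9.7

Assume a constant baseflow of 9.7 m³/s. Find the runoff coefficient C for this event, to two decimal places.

C ≈ 0.20

ΣQ_DR = 352.4 m³/s; V = ΣQ_DR·Δt = 1.269 × 10^6 m³.
Runoff depth d = V / A = 25.37 mm.
C = d / P = 25.37 / 125 = 0.20.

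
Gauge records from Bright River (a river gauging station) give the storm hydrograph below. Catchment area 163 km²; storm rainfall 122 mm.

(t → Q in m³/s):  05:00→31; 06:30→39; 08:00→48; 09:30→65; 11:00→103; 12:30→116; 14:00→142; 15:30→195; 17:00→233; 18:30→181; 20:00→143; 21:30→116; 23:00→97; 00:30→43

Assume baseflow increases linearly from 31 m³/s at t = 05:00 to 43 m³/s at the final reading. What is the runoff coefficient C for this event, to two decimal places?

ΣQ_DR = 1034 m³/s; V = ΣQ_DR·Δt = 5.584 × 10^6 m³.
Runoff depth d = V / A = 34.26 mm.
C = d / P = 34.26 / 122 = 0.28.

C ≈ 0.28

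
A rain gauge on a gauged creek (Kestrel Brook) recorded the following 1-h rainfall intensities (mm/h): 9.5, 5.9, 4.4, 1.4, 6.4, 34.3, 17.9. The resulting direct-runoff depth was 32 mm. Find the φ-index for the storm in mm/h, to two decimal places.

φ ≈ 10.10 mm/h

Only the 2 blocks with intensity above φ contribute runoff: 34.3, 17.9 mm/h.
Σ(I−φ)·Δt = d  ⇒  (34.3+17.9 − 2φ)·1 = 32
φ = (52.20 − 32/1) / 2 = 10.10 mm/h.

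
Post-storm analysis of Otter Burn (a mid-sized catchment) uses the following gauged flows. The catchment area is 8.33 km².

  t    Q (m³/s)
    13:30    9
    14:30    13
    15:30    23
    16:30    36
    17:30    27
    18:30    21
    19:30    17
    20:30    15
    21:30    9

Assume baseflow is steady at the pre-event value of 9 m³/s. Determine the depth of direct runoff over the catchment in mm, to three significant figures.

Direct runoff: 0.0, 4.0, 14.0, 27.0, 18.0, 12.0, 8.0, 6.0, 0.0 m³/s; ΣQ_DR = 89.00 m³/s.
V = ΣQ_DR · Δt = 89.00 × 3600 s = 3.204 × 10^5 m³.
Over A = 8.33 km², depth = V / A = 38.5 mm.

d ≈ 38.5 mm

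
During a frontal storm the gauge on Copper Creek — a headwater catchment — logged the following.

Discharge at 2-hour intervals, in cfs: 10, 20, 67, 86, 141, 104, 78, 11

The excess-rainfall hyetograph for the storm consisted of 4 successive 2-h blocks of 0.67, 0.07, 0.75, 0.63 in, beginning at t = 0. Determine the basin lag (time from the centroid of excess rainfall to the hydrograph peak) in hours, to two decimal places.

t_L ≈ 3.74 h

Centroid of excess rainfall: t_c = Σ P_i·t̄_i / ΣP_i = 4.2642 h (block centres at 1, 3, 5, 7 h).
Hydrograph peak occurs at t = 8 h, so basin lag t_L = 8 − 4.2642 = 3.74 h.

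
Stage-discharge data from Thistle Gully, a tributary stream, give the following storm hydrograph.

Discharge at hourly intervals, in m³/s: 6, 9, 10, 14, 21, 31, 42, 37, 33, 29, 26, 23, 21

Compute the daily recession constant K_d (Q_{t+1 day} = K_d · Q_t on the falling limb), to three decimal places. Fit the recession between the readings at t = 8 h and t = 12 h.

K_d ≈ 0.066

Between t = 8 h and t = 12 h the flow falls from 33 to 21 m³/s over 4×1 h = 4 h.
Per-interval ratio K = (21/33)^(1/4) = 0.8932; K_d = K^(24/1) = 0.066.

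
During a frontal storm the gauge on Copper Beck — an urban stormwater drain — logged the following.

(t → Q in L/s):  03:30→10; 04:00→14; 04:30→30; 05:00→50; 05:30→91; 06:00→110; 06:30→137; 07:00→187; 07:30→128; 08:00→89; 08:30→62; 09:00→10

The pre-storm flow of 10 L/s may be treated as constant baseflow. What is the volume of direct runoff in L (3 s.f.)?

Direct-runoff ordinates (Q − Q_b): 0.0, 4.0, 20.0, 40.0, 81.0, 100.0, 127.0, 177.0, 118.0, 79.0, 52.0, 0.0 L/s.
ΣQ_DR = 798.0 L/s.
With Δt = 0.5 h = 1800 s, V = ΣQ_DR · Δt = 798.0 × 1800 = 1.44 × 10^6 L.

V ≈ 1.44 × 10^6 L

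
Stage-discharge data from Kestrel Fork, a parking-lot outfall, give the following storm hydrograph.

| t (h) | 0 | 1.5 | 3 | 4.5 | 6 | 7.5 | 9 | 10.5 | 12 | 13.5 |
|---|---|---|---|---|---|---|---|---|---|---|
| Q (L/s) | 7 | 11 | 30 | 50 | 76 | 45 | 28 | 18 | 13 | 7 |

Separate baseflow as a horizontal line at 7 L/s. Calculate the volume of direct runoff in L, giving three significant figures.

Direct-runoff ordinates (Q − Q_b): 0.0, 4.0, 23.0, 43.0, 69.0, 38.0, 21.0, 11.0, 6.0, 0.0 L/s.
ΣQ_DR = 215.0 L/s.
With Δt = 1.5 h = 5400 s, V = ΣQ_DR · Δt = 215.0 × 5400 = 1.16 × 10^6 L.

V ≈ 1.16 × 10^6 L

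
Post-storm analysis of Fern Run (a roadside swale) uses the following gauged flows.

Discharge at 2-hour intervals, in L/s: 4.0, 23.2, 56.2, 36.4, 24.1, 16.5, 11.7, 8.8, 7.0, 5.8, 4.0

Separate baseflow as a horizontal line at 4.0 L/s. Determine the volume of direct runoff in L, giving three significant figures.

Direct-runoff ordinates (Q − Q_b): 0.0, 19.2, 52.2, 32.4, 20.1, 12.5, 7.7, 4.8, 3.0, 1.8, 0.0 L/s.
ΣQ_DR = 153.7 L/s.
With Δt = 2 h = 7200 s, V = ΣQ_DR · Δt = 153.7 × 7200 = 1.11 × 10^6 L.

V ≈ 1.11 × 10^6 L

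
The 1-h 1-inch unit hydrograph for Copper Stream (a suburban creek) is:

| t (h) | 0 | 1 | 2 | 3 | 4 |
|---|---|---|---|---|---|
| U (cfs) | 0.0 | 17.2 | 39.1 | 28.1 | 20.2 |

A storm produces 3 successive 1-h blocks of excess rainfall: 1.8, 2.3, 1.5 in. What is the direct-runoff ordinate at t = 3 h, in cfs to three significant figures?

Q ≈ 166 cfs

By discrete convolution, Q_j = Σ (P_i / 1 in) · U_{j−i}.
At t = 3 h (j=3): Q = (1.8/1)·28.1 + (2.3/1)·39.1 + (1.5/1)·17.2 = 166 cfs.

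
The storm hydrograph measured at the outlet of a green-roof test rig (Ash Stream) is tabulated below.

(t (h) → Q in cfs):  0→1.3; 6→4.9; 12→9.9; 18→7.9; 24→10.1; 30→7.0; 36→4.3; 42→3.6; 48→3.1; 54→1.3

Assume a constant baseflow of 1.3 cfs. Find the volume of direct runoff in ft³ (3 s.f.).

Direct-runoff ordinates (Q − Q_b): 0.0, 3.6, 8.6, 6.6, 8.8, 5.7, 3.0, 2.3, 1.8, 0.0 cfs.
ΣQ_DR = 40.40 cfs.
With Δt = 6 h = 21600 s, V = ΣQ_DR · Δt = 40.40 × 21600 = 8.73 × 10^5 ft³.

V ≈ 8.73 × 10^5 ft³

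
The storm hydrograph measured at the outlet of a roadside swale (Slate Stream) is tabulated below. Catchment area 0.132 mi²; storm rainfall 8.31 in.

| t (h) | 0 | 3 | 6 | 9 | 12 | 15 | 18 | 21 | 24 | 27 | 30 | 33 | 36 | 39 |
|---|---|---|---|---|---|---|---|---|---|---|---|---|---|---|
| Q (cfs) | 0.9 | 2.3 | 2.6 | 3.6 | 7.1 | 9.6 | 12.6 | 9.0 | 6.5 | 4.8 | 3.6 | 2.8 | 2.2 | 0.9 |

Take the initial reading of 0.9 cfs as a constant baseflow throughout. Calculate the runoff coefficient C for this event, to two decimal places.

ΣQ_DR = 55.90 cfs; V = ΣQ_DR·Δt = 6.037 × 10^5 ft³.
Runoff depth d = V / A = 1.969 in.
C = d / P = 1.969 / 8.31 = 0.24.

C ≈ 0.24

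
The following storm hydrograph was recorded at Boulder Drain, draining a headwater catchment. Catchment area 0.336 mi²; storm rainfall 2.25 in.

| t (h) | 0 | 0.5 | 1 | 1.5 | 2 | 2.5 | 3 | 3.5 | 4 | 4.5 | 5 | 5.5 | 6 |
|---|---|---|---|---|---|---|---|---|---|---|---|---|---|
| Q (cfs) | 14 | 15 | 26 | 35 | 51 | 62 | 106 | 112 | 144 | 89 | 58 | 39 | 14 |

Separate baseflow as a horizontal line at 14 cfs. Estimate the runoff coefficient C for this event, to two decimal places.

C ≈ 0.60

ΣQ_DR = 583.0 cfs; V = ΣQ_DR·Δt = 1.049 × 10^6 ft³.
Runoff depth d = V / A = 1.344 in.
C = d / P = 1.344 / 2.25 = 0.60.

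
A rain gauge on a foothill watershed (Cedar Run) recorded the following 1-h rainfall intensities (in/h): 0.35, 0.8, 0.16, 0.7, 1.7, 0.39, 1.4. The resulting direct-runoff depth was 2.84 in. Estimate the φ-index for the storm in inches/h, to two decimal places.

φ ≈ 0.44 in/h

Only the 4 blocks with intensity above φ contribute runoff: 0.8, 0.7, 1.7, 1.4 in/h.
Σ(I−φ)·Δt = d  ⇒  (0.8+0.7+1.7+1.4 − 4φ)·1 = 2.84
φ = (4.600 − 2.84/1) / 4 = 0.44 in/h.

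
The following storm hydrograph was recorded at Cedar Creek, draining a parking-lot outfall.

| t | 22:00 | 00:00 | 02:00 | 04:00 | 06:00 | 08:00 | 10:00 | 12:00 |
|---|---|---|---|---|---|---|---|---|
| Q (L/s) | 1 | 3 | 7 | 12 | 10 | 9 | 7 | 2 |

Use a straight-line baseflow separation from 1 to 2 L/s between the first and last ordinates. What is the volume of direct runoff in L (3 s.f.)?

Direct-runoff ordinates (Q − Q_b): 0.00, 1.86, 5.71, 10.57, 8.43, 7.29, 5.14, 0.00 L/s.
ΣQ_DR = 39.00 L/s.
With Δt = 2 h = 7200 s, V = ΣQ_DR · Δt = 39.00 × 7200 = 2.81 × 10^5 L.

V ≈ 2.81 × 10^5 L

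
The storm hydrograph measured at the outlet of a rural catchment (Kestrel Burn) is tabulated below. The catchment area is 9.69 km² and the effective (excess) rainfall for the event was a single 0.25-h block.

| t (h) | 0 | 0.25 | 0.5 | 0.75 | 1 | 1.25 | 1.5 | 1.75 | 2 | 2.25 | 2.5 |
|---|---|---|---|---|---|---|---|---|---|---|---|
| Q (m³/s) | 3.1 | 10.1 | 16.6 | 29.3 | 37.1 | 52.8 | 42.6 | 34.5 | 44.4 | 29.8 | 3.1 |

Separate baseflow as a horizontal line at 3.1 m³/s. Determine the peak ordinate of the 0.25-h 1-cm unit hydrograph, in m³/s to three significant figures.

U_p ≈ 19.9 m³/s

Direct runoff: 0.0, 7.0, 13.5, 26.2, 34.0, 49.7, 39.5, 31.4, 41.3, 26.7, 0.0 m³/s; ΣQ_DR = 269.3 m³/s, peak = 49.7 m³/s.
Runoff depth d = ΣQ_DR·Δt / A = 269.3 × 900 / (9.69 km²) = 25.01 mm.
The 1-cm UH is the DRH scaled by (10 mm)/d, so U_p = 49.7 × 10/25.01 = 19.9 m³/s.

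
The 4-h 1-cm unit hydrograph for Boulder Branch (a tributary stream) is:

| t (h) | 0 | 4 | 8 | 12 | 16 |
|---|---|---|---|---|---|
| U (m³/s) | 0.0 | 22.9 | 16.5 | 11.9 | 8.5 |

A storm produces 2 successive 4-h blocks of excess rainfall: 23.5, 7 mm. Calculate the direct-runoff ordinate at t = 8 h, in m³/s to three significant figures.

By discrete convolution, Q_j = Σ (P_i / 10 mm) · U_{j−i}.
At t = 8 h (j=2): Q = (23.5/10)·16.5 + (7/10)·22.9 = 54.8 m³/s.

Q ≈ 54.8 m³/s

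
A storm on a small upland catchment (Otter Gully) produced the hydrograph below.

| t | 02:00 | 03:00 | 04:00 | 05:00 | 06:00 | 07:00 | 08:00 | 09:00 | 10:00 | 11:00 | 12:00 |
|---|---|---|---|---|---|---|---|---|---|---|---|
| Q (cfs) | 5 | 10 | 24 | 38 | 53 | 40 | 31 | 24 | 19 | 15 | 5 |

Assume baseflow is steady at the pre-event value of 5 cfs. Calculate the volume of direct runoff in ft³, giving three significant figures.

V ≈ 7.52 × 10^5 ft³

Direct-runoff ordinates (Q − Q_b): 0.0, 5.0, 19.0, 33.0, 48.0, 35.0, 26.0, 19.0, 14.0, 10.0, 0.0 cfs.
ΣQ_DR = 209.0 cfs.
With Δt = 1 h = 3600 s, V = ΣQ_DR · Δt = 209.0 × 3600 = 7.52 × 10^5 ft³.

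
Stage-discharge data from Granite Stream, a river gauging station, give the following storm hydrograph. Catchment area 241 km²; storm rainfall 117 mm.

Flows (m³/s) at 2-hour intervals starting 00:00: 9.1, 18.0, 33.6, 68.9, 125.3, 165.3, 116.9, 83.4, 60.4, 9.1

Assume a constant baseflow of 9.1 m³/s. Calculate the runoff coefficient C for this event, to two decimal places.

C ≈ 0.15

ΣQ_DR = 599.0 m³/s; V = ΣQ_DR·Δt = 4.313 × 10^6 m³.
Runoff depth d = V / A = 17.90 mm.
C = d / P = 17.90 / 117 = 0.15.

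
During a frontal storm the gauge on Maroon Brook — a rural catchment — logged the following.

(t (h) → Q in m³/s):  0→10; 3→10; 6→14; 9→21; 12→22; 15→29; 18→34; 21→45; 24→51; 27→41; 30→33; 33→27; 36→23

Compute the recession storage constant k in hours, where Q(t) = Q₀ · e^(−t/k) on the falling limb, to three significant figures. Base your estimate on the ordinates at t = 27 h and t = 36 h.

On the falling limb, Q drops from 41 to 23 m³/s between t = 27 h and t = 36 h (Δt = 9 h).
k = −Δt / ln(Q₂/Q₁) = −9 / ln(23/41) = 15.6 h.

k ≈ 15.6 h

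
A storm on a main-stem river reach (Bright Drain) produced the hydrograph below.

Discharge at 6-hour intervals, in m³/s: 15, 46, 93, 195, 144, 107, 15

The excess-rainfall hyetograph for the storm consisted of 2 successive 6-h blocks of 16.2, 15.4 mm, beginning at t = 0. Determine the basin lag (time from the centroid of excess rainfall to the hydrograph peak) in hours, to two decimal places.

t_L ≈ 12.08 h

Centroid of excess rainfall: t_c = Σ P_i·t̄_i / ΣP_i = 5.9241 h (block centres at 3, 9 h).
Hydrograph peak occurs at t = 18 h, so basin lag t_L = 18 − 5.9241 = 12.08 h.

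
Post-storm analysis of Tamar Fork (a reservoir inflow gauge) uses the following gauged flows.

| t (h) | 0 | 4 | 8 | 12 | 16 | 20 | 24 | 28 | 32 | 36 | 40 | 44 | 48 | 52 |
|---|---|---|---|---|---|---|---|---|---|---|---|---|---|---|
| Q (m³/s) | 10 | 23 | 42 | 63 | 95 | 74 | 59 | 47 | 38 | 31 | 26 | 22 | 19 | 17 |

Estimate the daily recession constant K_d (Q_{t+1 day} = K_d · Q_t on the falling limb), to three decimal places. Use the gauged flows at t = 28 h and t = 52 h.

Between t = 28 h and t = 52 h the flow falls from 47 to 17 m³/s over 6×4 h = 24 h.
Per-interval ratio K = (17/47)^(1/6) = 0.8441; K_d = K^(24/4) = 0.362.

K_d ≈ 0.362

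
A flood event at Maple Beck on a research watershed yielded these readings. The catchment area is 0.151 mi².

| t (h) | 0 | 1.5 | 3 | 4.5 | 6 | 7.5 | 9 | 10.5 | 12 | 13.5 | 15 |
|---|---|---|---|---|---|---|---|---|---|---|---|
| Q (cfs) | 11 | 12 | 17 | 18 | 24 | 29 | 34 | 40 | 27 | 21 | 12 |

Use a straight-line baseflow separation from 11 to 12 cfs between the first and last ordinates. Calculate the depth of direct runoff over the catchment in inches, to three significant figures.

Direct runoff: 0.00, 0.90, 5.80, 6.70, 12.60, 17.50, 22.40, 28.30, 15.20, 9.10, 0.00 cfs; ΣQ_DR = 118.5 cfs.
V = ΣQ_DR · Δt = 118.5 × 5400 s = 6.399 × 10^5 ft³.
Over A = 0.151 mi², depth = V / A = 1.82 in.

d ≈ 1.82 in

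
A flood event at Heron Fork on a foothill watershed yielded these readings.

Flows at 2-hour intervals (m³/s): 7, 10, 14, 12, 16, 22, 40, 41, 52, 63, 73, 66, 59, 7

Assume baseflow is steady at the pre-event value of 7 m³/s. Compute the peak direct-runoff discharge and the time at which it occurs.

Q_p = 66.0 m³/s at t = 20 h

Subtracting baseflow gives direct-runoff ordinates: 0.0, 3.0, 7.0, 5.0, 9.0, 15.0, 33.0, 34.0, 45.0, 56.0, 66.0, 59.0, 52.0, 0.0 m³/s.
The maximum is 66.0 m³/s, occurring at the reading for t = 20 h.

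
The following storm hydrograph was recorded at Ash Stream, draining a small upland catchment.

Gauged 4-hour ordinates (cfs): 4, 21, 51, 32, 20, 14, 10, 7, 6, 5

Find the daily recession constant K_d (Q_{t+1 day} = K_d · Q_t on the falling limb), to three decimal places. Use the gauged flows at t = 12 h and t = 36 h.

Between t = 12 h and t = 36 h the flow falls from 32 to 5 cfs over 6×4 h = 24 h.
Per-interval ratio K = (5/32)^(1/6) = 0.7339; K_d = K^(24/4) = 0.156.

K_d ≈ 0.156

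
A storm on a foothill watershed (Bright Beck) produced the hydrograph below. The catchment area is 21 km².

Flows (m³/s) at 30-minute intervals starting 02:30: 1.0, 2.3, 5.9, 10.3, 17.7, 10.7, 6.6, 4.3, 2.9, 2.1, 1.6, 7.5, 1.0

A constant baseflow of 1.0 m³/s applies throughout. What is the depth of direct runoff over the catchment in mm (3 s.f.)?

d ≈ 5.22 mm

Direct runoff: 0.0, 1.3, 4.9, 9.3, 16.7, 9.7, 5.6, 3.3, 1.9, 1.1, 0.6, 6.5, 0.0 m³/s; ΣQ_DR = 60.90 m³/s.
V = ΣQ_DR · Δt = 60.90 × 1800 s = 1.096 × 10^5 m³.
Over A = 21 km², depth = V / A = 5.22 mm.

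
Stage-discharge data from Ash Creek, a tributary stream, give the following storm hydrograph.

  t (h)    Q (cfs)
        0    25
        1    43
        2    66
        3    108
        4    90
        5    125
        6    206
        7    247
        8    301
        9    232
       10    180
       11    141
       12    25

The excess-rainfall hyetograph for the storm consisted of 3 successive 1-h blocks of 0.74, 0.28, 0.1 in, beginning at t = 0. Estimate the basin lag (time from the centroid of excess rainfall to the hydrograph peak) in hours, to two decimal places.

Centroid of excess rainfall: t_c = Σ P_i·t̄_i / ΣP_i = 0.9286 h (block centres at 0.5, 1.5, 2.5 h).
Hydrograph peak occurs at t = 8 h, so basin lag t_L = 8 − 0.9286 = 7.07 h.

t_L ≈ 7.07 h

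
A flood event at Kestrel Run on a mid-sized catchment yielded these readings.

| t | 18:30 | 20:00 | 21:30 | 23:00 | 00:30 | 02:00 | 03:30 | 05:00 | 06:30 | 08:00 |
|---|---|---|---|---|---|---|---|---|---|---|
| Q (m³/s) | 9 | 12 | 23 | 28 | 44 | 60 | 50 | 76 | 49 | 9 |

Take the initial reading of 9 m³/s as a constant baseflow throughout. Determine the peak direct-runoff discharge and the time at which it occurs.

Q_p = 67.0 m³/s at t = 05:00

Subtracting baseflow gives direct-runoff ordinates: 0.0, 3.0, 14.0, 19.0, 35.0, 51.0, 41.0, 67.0, 40.0, 0.0 m³/s.
The maximum is 67.0 m³/s, occurring at the reading for t = 05:00.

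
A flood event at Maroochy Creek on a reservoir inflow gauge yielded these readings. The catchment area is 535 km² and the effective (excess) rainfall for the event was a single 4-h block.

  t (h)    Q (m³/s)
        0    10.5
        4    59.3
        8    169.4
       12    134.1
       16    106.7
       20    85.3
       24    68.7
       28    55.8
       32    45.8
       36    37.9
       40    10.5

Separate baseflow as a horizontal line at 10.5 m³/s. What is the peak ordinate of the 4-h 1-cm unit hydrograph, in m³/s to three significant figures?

U_p ≈ 88.3 m³/s

Direct runoff: 0.0, 48.8, 158.9, 123.6, 96.2, 74.8, 58.2, 45.3, 35.3, 27.4, 0.0 m³/s; ΣQ_DR = 668.5 m³/s, peak = 158.9 m³/s.
Runoff depth d = ΣQ_DR·Δt / A = 668.5 × 14400 / (535 km²) = 17.99 mm.
The 1-cm UH is the DRH scaled by (10 mm)/d, so U_p = 158.9 × 10/17.99 = 88.3 m³/s.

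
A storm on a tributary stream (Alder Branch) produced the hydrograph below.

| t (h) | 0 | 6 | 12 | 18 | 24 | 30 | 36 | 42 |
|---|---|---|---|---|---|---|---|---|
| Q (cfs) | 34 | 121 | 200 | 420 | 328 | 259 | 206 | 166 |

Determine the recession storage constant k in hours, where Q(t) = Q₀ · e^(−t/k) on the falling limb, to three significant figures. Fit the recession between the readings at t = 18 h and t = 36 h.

On the falling limb, Q drops from 420 to 206 cfs between t = 18 h and t = 36 h (Δt = 18 h).
k = −Δt / ln(Q₂/Q₁) = −18 / ln(206/420) = 25.3 h.

k ≈ 25.3 h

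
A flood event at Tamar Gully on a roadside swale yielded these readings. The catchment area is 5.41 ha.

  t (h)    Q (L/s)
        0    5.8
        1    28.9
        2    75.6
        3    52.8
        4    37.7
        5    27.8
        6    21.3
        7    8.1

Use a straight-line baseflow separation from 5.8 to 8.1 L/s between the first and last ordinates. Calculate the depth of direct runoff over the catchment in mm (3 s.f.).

d ≈ 13.5 mm

Direct runoff: 0.00, 22.77, 69.14, 46.01, 30.59, 20.36, 13.53, 0.00 L/s; ΣQ_DR = 202.4 L/s.
V = ΣQ_DR · Δt = 202.4 × 3600 s = 7.286 × 10^5 L.
Over A = 5.41 ha, depth = V / A = 13.5 mm.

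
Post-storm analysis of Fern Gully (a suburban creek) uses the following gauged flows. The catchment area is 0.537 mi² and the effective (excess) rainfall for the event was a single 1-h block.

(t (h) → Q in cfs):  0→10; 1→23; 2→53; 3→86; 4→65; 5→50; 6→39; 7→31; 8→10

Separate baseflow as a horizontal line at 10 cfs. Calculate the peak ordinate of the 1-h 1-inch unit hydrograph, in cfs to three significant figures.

Direct runoff: 0.0, 13.0, 43.0, 76.0, 55.0, 40.0, 29.0, 21.0, 0.0 cfs; ΣQ_DR = 277.0 cfs, peak = 76.0 cfs.
Runoff depth d = ΣQ_DR·Δt / A = 277.0 × 3600 / (0.537 mi²) = 0.7993 in.
The 1-inch UH is the DRH scaled by (1 in)/d, so U_p = 76.0 × 1/0.7993 = 95.1 cfs.

U_p ≈ 95.1 cfs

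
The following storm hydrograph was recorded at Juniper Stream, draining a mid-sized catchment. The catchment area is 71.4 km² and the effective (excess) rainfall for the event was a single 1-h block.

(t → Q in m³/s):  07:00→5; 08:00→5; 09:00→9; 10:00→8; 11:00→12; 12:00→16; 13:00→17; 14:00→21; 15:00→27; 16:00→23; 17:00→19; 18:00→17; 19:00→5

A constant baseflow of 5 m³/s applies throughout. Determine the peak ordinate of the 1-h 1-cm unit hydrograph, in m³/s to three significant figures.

Direct runoff: 0.0, 0.0, 4.0, 3.0, 7.0, 11.0, 12.0, 16.0, 22.0, 18.0, 14.0, 12.0, 0.0 m³/s; ΣQ_DR = 119.0 m³/s, peak = 22.0 m³/s.
Runoff depth d = ΣQ_DR·Δt / A = 119.0 × 3600 / (71.4 km²) = 6.000 mm.
The 1-cm UH is the DRH scaled by (10 mm)/d, so U_p = 22.0 × 10/6.000 = 36.7 m³/s.

U_p ≈ 36.7 m³/s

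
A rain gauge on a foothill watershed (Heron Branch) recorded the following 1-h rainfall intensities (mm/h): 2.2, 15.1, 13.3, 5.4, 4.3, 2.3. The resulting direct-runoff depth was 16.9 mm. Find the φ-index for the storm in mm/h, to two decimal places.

φ ≈ 5.75 mm/h

Only the 2 blocks with intensity above φ contribute runoff: 15.1, 13.3 mm/h.
Σ(I−φ)·Δt = d  ⇒  (15.1+13.3 − 2φ)·1 = 16.9
φ = (28.40 − 16.9/1) / 2 = 5.75 mm/h.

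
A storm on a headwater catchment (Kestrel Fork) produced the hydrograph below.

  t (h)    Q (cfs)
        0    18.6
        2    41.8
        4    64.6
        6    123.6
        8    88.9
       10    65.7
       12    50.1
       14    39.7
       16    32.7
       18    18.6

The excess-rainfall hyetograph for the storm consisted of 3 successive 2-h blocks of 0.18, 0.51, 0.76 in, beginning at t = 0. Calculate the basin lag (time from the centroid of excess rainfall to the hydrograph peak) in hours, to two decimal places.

t_L ≈ 2.20 h

Centroid of excess rainfall: t_c = Σ P_i·t̄_i / ΣP_i = 3.8000 h (block centres at 1, 3, 5 h).
Hydrograph peak occurs at t = 6 h, so basin lag t_L = 6 − 3.8000 = 2.20 h.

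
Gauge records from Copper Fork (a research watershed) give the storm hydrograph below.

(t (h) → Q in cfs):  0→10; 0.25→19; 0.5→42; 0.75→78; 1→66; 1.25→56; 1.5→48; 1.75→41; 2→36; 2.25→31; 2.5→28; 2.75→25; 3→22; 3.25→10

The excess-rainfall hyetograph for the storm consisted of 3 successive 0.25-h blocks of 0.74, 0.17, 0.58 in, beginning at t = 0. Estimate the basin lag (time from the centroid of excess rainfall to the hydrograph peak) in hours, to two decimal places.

t_L ≈ 0.40 h

Centroid of excess rainfall: t_c = Σ P_i·t̄_i / ΣP_i = 0.3482 h (block centres at 0.125, 0.375, 0.625 h).
Hydrograph peak occurs at t = 0.75 h, so basin lag t_L = 0.75 − 0.3482 = 0.40 h.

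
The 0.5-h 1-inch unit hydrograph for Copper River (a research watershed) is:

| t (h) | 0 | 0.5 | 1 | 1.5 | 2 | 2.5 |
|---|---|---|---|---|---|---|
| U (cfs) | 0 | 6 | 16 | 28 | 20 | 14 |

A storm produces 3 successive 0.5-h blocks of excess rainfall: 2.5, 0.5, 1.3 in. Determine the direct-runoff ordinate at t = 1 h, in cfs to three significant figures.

Q ≈ 43.0 cfs

By discrete convolution, Q_j = Σ (P_i / 1 in) · U_{j−i}.
At t = 1 h (j=2): Q = (2.5/1)·16 + (0.5/1)·6 + (1.3/1)·0 = 43.0 cfs.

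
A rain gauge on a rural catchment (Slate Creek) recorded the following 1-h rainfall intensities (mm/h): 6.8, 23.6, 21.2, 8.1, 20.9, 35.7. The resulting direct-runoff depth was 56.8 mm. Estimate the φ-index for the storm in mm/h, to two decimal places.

Only the 4 blocks with intensity above φ contribute runoff: 23.6, 21.2, 20.9, 35.7 mm/h.
Σ(I−φ)·Δt = d  ⇒  (23.6+21.2+20.9+35.7 − 4φ)·1 = 56.8
φ = (101.4 − 56.8/1) / 4 = 11.15 mm/h.

φ ≈ 11.15 mm/h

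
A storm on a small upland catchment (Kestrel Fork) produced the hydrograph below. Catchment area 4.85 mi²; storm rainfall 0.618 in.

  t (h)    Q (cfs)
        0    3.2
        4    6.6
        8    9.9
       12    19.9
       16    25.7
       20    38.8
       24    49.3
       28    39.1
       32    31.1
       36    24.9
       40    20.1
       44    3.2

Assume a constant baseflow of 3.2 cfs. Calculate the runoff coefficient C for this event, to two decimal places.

C ≈ 0.48

ΣQ_DR = 233.4 cfs; V = ΣQ_DR·Δt = 3.361 × 10^6 ft³.
Runoff depth d = V / A = 0.2983 in.
C = d / P = 0.2983 / 0.618 = 0.48.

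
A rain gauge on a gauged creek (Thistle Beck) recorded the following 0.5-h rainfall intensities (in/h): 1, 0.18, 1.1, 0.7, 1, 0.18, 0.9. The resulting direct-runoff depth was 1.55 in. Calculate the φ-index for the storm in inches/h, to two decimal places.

Only the 5 blocks with intensity above φ contribute runoff: 1, 1.1, 0.7, 1, 0.9 in/h.
Σ(I−φ)·Δt = d  ⇒  (1+1.1+0.7+1+0.9 − 5φ)·0.5 = 1.55
φ = (4.700 − 1.55/0.5) / 5 = 0.32 in/h.

φ ≈ 0.32 in/h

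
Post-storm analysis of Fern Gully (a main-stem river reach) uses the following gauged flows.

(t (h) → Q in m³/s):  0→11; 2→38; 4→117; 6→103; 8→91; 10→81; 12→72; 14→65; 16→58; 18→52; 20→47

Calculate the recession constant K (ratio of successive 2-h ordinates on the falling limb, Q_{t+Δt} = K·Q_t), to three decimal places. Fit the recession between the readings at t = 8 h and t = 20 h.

Using the recession-limb readings at t = 8 h and t = 20 h: Q falls from 91 to 47 m³/s over 6 intervals.
K = (Q₂/Q₁)^(1/6) = (47/91)^(1/6) = 0.896.

K ≈ 0.896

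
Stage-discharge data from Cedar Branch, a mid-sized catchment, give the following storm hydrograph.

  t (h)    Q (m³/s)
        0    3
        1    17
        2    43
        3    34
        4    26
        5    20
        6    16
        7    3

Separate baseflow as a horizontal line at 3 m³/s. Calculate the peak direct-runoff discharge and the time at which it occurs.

Q_p = 40.0 m³/s at t = 2 h

Subtracting baseflow gives direct-runoff ordinates: 0.0, 14.0, 40.0, 31.0, 23.0, 17.0, 13.0, 0.0 m³/s.
The maximum is 40.0 m³/s, occurring at the reading for t = 2 h.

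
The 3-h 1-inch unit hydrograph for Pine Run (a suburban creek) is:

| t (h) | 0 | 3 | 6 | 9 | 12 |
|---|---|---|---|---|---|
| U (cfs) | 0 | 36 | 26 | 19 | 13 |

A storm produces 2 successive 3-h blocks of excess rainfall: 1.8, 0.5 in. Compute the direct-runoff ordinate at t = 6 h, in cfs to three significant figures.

Q ≈ 64.8 cfs

By discrete convolution, Q_j = Σ (P_i / 1 in) · U_{j−i}.
At t = 6 h (j=2): Q = (1.8/1)·26 + (0.5/1)·36 = 64.8 cfs.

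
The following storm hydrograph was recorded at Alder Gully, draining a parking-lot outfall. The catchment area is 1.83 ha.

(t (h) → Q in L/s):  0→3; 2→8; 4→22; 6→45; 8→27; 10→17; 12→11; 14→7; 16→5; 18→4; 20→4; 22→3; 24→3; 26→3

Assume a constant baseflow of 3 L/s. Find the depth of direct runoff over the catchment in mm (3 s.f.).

Direct runoff: 0.0, 5.0, 19.0, 42.0, 24.0, 14.0, 8.0, 4.0, 2.0, 1.0, 1.0, 0.0, 0.0, 0.0 L/s; ΣQ_DR = 120.0 L/s.
V = ΣQ_DR · Δt = 120.0 × 7200 s = 8.640 × 10^5 L.
Over A = 1.83 ha, depth = V / A = 47.2 mm.

d ≈ 47.2 mm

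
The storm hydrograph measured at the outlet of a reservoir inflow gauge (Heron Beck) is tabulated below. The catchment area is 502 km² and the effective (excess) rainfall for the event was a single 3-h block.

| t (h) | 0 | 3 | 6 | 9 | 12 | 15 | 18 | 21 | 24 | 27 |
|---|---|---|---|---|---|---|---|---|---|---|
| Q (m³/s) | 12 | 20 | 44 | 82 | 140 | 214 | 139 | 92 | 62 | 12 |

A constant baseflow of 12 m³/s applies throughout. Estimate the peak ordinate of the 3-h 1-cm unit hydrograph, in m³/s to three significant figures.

Direct runoff: 0.0, 8.0, 32.0, 70.0, 128.0, 202.0, 127.0, 80.0, 50.0, 0.0 m³/s; ΣQ_DR = 697.0 m³/s, peak = 202.0 m³/s.
Runoff depth d = ΣQ_DR·Δt / A = 697.0 × 10800 / (502 km²) = 15.00 mm.
The 1-cm UH is the DRH scaled by (10 mm)/d, so U_p = 202.0 × 10/15.00 = 135 m³/s.

U_p ≈ 135 m³/s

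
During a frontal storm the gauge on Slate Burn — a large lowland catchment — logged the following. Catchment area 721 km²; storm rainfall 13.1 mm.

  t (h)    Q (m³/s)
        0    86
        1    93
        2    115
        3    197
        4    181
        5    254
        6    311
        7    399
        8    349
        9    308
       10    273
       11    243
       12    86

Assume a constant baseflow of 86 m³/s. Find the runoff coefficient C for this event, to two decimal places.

C ≈ 0.68

ΣQ_DR = 1777 m³/s; V = ΣQ_DR·Δt = 6.397 × 10^6 m³.
Runoff depth d = V / A = 8.873 mm.
C = d / P = 8.873 / 13.1 = 0.68.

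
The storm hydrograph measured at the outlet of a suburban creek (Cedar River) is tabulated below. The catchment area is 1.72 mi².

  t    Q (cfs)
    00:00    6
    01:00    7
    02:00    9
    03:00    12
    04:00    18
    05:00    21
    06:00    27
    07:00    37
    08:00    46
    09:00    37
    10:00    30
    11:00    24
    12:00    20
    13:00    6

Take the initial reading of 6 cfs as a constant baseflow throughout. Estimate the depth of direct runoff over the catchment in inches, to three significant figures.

d ≈ 0.195 in

Direct runoff: 0.0, 1.0, 3.0, 6.0, 12.0, 15.0, 21.0, 31.0, 40.0, 31.0, 24.0, 18.0, 14.0, 0.0 cfs; ΣQ_DR = 216.0 cfs.
V = ΣQ_DR · Δt = 216.0 × 3600 s = 7.776 × 10^5 ft³.
Over A = 1.72 mi², depth = V / A = 0.195 in.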